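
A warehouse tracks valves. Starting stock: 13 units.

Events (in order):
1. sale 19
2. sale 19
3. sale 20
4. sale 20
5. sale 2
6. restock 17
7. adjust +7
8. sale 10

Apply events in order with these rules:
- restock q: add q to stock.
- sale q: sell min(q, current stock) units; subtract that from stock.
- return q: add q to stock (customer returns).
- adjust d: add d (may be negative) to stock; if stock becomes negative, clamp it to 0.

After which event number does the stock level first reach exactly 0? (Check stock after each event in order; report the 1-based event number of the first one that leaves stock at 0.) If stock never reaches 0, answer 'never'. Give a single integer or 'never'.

Answer: 1

Derivation:
Processing events:
Start: stock = 13
  Event 1 (sale 19): sell min(19,13)=13. stock: 13 - 13 = 0. total_sold = 13
  Event 2 (sale 19): sell min(19,0)=0. stock: 0 - 0 = 0. total_sold = 13
  Event 3 (sale 20): sell min(20,0)=0. stock: 0 - 0 = 0. total_sold = 13
  Event 4 (sale 20): sell min(20,0)=0. stock: 0 - 0 = 0. total_sold = 13
  Event 5 (sale 2): sell min(2,0)=0. stock: 0 - 0 = 0. total_sold = 13
  Event 6 (restock 17): 0 + 17 = 17
  Event 7 (adjust +7): 17 + 7 = 24
  Event 8 (sale 10): sell min(10,24)=10. stock: 24 - 10 = 14. total_sold = 23
Final: stock = 14, total_sold = 23

First zero at event 1.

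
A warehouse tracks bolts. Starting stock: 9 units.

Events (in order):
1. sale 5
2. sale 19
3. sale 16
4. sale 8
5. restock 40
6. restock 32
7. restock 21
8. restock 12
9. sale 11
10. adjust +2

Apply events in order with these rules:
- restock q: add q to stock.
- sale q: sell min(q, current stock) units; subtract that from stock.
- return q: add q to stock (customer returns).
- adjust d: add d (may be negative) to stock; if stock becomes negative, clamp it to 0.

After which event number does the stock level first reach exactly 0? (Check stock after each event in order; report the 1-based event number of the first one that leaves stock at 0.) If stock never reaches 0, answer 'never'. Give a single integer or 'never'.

Processing events:
Start: stock = 9
  Event 1 (sale 5): sell min(5,9)=5. stock: 9 - 5 = 4. total_sold = 5
  Event 2 (sale 19): sell min(19,4)=4. stock: 4 - 4 = 0. total_sold = 9
  Event 3 (sale 16): sell min(16,0)=0. stock: 0 - 0 = 0. total_sold = 9
  Event 4 (sale 8): sell min(8,0)=0. stock: 0 - 0 = 0. total_sold = 9
  Event 5 (restock 40): 0 + 40 = 40
  Event 6 (restock 32): 40 + 32 = 72
  Event 7 (restock 21): 72 + 21 = 93
  Event 8 (restock 12): 93 + 12 = 105
  Event 9 (sale 11): sell min(11,105)=11. stock: 105 - 11 = 94. total_sold = 20
  Event 10 (adjust +2): 94 + 2 = 96
Final: stock = 96, total_sold = 20

First zero at event 2.

Answer: 2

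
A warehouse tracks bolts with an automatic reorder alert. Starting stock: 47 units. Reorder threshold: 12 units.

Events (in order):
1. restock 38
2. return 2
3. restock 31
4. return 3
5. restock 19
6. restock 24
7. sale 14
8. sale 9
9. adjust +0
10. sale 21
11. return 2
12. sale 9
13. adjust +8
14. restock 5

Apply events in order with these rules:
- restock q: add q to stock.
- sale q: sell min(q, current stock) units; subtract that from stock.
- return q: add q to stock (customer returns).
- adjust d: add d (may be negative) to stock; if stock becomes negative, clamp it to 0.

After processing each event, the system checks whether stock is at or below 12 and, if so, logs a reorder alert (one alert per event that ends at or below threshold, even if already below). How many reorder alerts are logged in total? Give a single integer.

Processing events:
Start: stock = 47
  Event 1 (restock 38): 47 + 38 = 85
  Event 2 (return 2): 85 + 2 = 87
  Event 3 (restock 31): 87 + 31 = 118
  Event 4 (return 3): 118 + 3 = 121
  Event 5 (restock 19): 121 + 19 = 140
  Event 6 (restock 24): 140 + 24 = 164
  Event 7 (sale 14): sell min(14,164)=14. stock: 164 - 14 = 150. total_sold = 14
  Event 8 (sale 9): sell min(9,150)=9. stock: 150 - 9 = 141. total_sold = 23
  Event 9 (adjust +0): 141 + 0 = 141
  Event 10 (sale 21): sell min(21,141)=21. stock: 141 - 21 = 120. total_sold = 44
  Event 11 (return 2): 120 + 2 = 122
  Event 12 (sale 9): sell min(9,122)=9. stock: 122 - 9 = 113. total_sold = 53
  Event 13 (adjust +8): 113 + 8 = 121
  Event 14 (restock 5): 121 + 5 = 126
Final: stock = 126, total_sold = 53

Checking against threshold 12:
  After event 1: stock=85 > 12
  After event 2: stock=87 > 12
  After event 3: stock=118 > 12
  After event 4: stock=121 > 12
  After event 5: stock=140 > 12
  After event 6: stock=164 > 12
  After event 7: stock=150 > 12
  After event 8: stock=141 > 12
  After event 9: stock=141 > 12
  After event 10: stock=120 > 12
  After event 11: stock=122 > 12
  After event 12: stock=113 > 12
  After event 13: stock=121 > 12
  After event 14: stock=126 > 12
Alert events: []. Count = 0

Answer: 0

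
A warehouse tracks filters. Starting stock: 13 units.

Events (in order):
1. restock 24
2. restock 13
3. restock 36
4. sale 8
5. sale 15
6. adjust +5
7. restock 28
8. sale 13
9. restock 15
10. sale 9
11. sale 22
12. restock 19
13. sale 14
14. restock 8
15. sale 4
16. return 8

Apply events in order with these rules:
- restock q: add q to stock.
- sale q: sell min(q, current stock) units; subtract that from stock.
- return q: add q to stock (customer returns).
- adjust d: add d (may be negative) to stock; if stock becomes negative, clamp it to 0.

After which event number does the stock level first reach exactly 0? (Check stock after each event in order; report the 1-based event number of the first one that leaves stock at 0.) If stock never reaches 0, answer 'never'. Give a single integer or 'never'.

Answer: never

Derivation:
Processing events:
Start: stock = 13
  Event 1 (restock 24): 13 + 24 = 37
  Event 2 (restock 13): 37 + 13 = 50
  Event 3 (restock 36): 50 + 36 = 86
  Event 4 (sale 8): sell min(8,86)=8. stock: 86 - 8 = 78. total_sold = 8
  Event 5 (sale 15): sell min(15,78)=15. stock: 78 - 15 = 63. total_sold = 23
  Event 6 (adjust +5): 63 + 5 = 68
  Event 7 (restock 28): 68 + 28 = 96
  Event 8 (sale 13): sell min(13,96)=13. stock: 96 - 13 = 83. total_sold = 36
  Event 9 (restock 15): 83 + 15 = 98
  Event 10 (sale 9): sell min(9,98)=9. stock: 98 - 9 = 89. total_sold = 45
  Event 11 (sale 22): sell min(22,89)=22. stock: 89 - 22 = 67. total_sold = 67
  Event 12 (restock 19): 67 + 19 = 86
  Event 13 (sale 14): sell min(14,86)=14. stock: 86 - 14 = 72. total_sold = 81
  Event 14 (restock 8): 72 + 8 = 80
  Event 15 (sale 4): sell min(4,80)=4. stock: 80 - 4 = 76. total_sold = 85
  Event 16 (return 8): 76 + 8 = 84
Final: stock = 84, total_sold = 85

Stock never reaches 0.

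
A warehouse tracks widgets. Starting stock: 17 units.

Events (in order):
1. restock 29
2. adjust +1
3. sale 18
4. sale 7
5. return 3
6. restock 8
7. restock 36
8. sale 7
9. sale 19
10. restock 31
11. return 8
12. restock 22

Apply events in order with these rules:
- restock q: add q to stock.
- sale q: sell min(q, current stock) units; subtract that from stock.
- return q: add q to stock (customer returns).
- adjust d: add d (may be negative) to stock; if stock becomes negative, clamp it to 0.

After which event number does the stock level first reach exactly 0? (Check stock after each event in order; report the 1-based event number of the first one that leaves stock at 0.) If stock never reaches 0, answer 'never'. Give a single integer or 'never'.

Processing events:
Start: stock = 17
  Event 1 (restock 29): 17 + 29 = 46
  Event 2 (adjust +1): 46 + 1 = 47
  Event 3 (sale 18): sell min(18,47)=18. stock: 47 - 18 = 29. total_sold = 18
  Event 4 (sale 7): sell min(7,29)=7. stock: 29 - 7 = 22. total_sold = 25
  Event 5 (return 3): 22 + 3 = 25
  Event 6 (restock 8): 25 + 8 = 33
  Event 7 (restock 36): 33 + 36 = 69
  Event 8 (sale 7): sell min(7,69)=7. stock: 69 - 7 = 62. total_sold = 32
  Event 9 (sale 19): sell min(19,62)=19. stock: 62 - 19 = 43. total_sold = 51
  Event 10 (restock 31): 43 + 31 = 74
  Event 11 (return 8): 74 + 8 = 82
  Event 12 (restock 22): 82 + 22 = 104
Final: stock = 104, total_sold = 51

Stock never reaches 0.

Answer: never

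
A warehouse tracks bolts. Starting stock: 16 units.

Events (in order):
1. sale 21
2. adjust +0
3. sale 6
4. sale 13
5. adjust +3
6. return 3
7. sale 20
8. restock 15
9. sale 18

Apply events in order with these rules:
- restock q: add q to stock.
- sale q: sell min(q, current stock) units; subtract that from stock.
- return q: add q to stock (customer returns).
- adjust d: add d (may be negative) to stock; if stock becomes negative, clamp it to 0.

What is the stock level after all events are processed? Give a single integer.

Answer: 0

Derivation:
Processing events:
Start: stock = 16
  Event 1 (sale 21): sell min(21,16)=16. stock: 16 - 16 = 0. total_sold = 16
  Event 2 (adjust +0): 0 + 0 = 0
  Event 3 (sale 6): sell min(6,0)=0. stock: 0 - 0 = 0. total_sold = 16
  Event 4 (sale 13): sell min(13,0)=0. stock: 0 - 0 = 0. total_sold = 16
  Event 5 (adjust +3): 0 + 3 = 3
  Event 6 (return 3): 3 + 3 = 6
  Event 7 (sale 20): sell min(20,6)=6. stock: 6 - 6 = 0. total_sold = 22
  Event 8 (restock 15): 0 + 15 = 15
  Event 9 (sale 18): sell min(18,15)=15. stock: 15 - 15 = 0. total_sold = 37
Final: stock = 0, total_sold = 37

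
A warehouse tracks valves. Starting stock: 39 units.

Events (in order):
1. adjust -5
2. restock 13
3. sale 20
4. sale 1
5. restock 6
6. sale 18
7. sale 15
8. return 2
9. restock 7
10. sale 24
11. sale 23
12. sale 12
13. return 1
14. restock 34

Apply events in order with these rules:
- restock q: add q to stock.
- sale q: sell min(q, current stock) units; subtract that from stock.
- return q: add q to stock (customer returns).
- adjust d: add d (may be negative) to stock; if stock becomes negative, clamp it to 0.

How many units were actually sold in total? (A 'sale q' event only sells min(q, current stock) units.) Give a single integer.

Answer: 62

Derivation:
Processing events:
Start: stock = 39
  Event 1 (adjust -5): 39 + -5 = 34
  Event 2 (restock 13): 34 + 13 = 47
  Event 3 (sale 20): sell min(20,47)=20. stock: 47 - 20 = 27. total_sold = 20
  Event 4 (sale 1): sell min(1,27)=1. stock: 27 - 1 = 26. total_sold = 21
  Event 5 (restock 6): 26 + 6 = 32
  Event 6 (sale 18): sell min(18,32)=18. stock: 32 - 18 = 14. total_sold = 39
  Event 7 (sale 15): sell min(15,14)=14. stock: 14 - 14 = 0. total_sold = 53
  Event 8 (return 2): 0 + 2 = 2
  Event 9 (restock 7): 2 + 7 = 9
  Event 10 (sale 24): sell min(24,9)=9. stock: 9 - 9 = 0. total_sold = 62
  Event 11 (sale 23): sell min(23,0)=0. stock: 0 - 0 = 0. total_sold = 62
  Event 12 (sale 12): sell min(12,0)=0. stock: 0 - 0 = 0. total_sold = 62
  Event 13 (return 1): 0 + 1 = 1
  Event 14 (restock 34): 1 + 34 = 35
Final: stock = 35, total_sold = 62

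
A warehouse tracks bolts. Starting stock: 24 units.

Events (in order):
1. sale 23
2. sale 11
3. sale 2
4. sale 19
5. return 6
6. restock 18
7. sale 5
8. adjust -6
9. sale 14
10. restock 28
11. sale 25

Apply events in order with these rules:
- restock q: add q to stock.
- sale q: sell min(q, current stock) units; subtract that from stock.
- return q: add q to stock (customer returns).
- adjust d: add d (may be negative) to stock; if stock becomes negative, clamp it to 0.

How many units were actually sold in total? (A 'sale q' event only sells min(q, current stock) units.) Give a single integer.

Answer: 67

Derivation:
Processing events:
Start: stock = 24
  Event 1 (sale 23): sell min(23,24)=23. stock: 24 - 23 = 1. total_sold = 23
  Event 2 (sale 11): sell min(11,1)=1. stock: 1 - 1 = 0. total_sold = 24
  Event 3 (sale 2): sell min(2,0)=0. stock: 0 - 0 = 0. total_sold = 24
  Event 4 (sale 19): sell min(19,0)=0. stock: 0 - 0 = 0. total_sold = 24
  Event 5 (return 6): 0 + 6 = 6
  Event 6 (restock 18): 6 + 18 = 24
  Event 7 (sale 5): sell min(5,24)=5. stock: 24 - 5 = 19. total_sold = 29
  Event 8 (adjust -6): 19 + -6 = 13
  Event 9 (sale 14): sell min(14,13)=13. stock: 13 - 13 = 0. total_sold = 42
  Event 10 (restock 28): 0 + 28 = 28
  Event 11 (sale 25): sell min(25,28)=25. stock: 28 - 25 = 3. total_sold = 67
Final: stock = 3, total_sold = 67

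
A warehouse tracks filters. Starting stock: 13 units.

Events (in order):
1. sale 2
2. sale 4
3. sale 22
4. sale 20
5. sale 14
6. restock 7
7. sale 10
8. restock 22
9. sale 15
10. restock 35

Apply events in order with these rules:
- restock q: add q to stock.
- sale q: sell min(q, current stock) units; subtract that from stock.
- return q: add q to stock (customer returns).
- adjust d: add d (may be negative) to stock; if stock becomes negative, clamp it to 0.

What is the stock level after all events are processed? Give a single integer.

Processing events:
Start: stock = 13
  Event 1 (sale 2): sell min(2,13)=2. stock: 13 - 2 = 11. total_sold = 2
  Event 2 (sale 4): sell min(4,11)=4. stock: 11 - 4 = 7. total_sold = 6
  Event 3 (sale 22): sell min(22,7)=7. stock: 7 - 7 = 0. total_sold = 13
  Event 4 (sale 20): sell min(20,0)=0. stock: 0 - 0 = 0. total_sold = 13
  Event 5 (sale 14): sell min(14,0)=0. stock: 0 - 0 = 0. total_sold = 13
  Event 6 (restock 7): 0 + 7 = 7
  Event 7 (sale 10): sell min(10,7)=7. stock: 7 - 7 = 0. total_sold = 20
  Event 8 (restock 22): 0 + 22 = 22
  Event 9 (sale 15): sell min(15,22)=15. stock: 22 - 15 = 7. total_sold = 35
  Event 10 (restock 35): 7 + 35 = 42
Final: stock = 42, total_sold = 35

Answer: 42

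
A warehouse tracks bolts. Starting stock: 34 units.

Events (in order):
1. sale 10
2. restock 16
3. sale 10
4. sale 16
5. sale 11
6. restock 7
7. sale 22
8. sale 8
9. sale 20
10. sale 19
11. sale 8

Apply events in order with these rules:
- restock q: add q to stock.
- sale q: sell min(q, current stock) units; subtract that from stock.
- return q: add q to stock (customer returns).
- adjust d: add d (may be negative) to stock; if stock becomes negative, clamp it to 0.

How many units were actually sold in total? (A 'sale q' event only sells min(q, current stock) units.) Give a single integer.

Processing events:
Start: stock = 34
  Event 1 (sale 10): sell min(10,34)=10. stock: 34 - 10 = 24. total_sold = 10
  Event 2 (restock 16): 24 + 16 = 40
  Event 3 (sale 10): sell min(10,40)=10. stock: 40 - 10 = 30. total_sold = 20
  Event 4 (sale 16): sell min(16,30)=16. stock: 30 - 16 = 14. total_sold = 36
  Event 5 (sale 11): sell min(11,14)=11. stock: 14 - 11 = 3. total_sold = 47
  Event 6 (restock 7): 3 + 7 = 10
  Event 7 (sale 22): sell min(22,10)=10. stock: 10 - 10 = 0. total_sold = 57
  Event 8 (sale 8): sell min(8,0)=0. stock: 0 - 0 = 0. total_sold = 57
  Event 9 (sale 20): sell min(20,0)=0. stock: 0 - 0 = 0. total_sold = 57
  Event 10 (sale 19): sell min(19,0)=0. stock: 0 - 0 = 0. total_sold = 57
  Event 11 (sale 8): sell min(8,0)=0. stock: 0 - 0 = 0. total_sold = 57
Final: stock = 0, total_sold = 57

Answer: 57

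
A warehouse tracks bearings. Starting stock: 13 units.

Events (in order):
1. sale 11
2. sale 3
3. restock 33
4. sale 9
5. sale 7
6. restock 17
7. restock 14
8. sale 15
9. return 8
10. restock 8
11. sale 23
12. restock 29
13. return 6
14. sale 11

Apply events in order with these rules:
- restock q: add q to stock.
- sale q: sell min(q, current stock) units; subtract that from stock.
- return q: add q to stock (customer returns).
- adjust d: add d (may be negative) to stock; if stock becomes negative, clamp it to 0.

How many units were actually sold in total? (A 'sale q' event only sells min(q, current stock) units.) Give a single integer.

Processing events:
Start: stock = 13
  Event 1 (sale 11): sell min(11,13)=11. stock: 13 - 11 = 2. total_sold = 11
  Event 2 (sale 3): sell min(3,2)=2. stock: 2 - 2 = 0. total_sold = 13
  Event 3 (restock 33): 0 + 33 = 33
  Event 4 (sale 9): sell min(9,33)=9. stock: 33 - 9 = 24. total_sold = 22
  Event 5 (sale 7): sell min(7,24)=7. stock: 24 - 7 = 17. total_sold = 29
  Event 6 (restock 17): 17 + 17 = 34
  Event 7 (restock 14): 34 + 14 = 48
  Event 8 (sale 15): sell min(15,48)=15. stock: 48 - 15 = 33. total_sold = 44
  Event 9 (return 8): 33 + 8 = 41
  Event 10 (restock 8): 41 + 8 = 49
  Event 11 (sale 23): sell min(23,49)=23. stock: 49 - 23 = 26. total_sold = 67
  Event 12 (restock 29): 26 + 29 = 55
  Event 13 (return 6): 55 + 6 = 61
  Event 14 (sale 11): sell min(11,61)=11. stock: 61 - 11 = 50. total_sold = 78
Final: stock = 50, total_sold = 78

Answer: 78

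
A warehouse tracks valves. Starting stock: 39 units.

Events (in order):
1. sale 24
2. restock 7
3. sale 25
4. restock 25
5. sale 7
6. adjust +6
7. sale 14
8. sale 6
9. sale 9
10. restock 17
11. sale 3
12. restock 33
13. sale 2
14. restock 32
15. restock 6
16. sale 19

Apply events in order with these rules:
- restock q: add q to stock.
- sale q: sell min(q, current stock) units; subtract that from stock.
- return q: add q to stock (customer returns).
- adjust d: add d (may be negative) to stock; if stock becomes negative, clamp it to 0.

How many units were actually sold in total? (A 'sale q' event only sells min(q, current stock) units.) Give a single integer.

Processing events:
Start: stock = 39
  Event 1 (sale 24): sell min(24,39)=24. stock: 39 - 24 = 15. total_sold = 24
  Event 2 (restock 7): 15 + 7 = 22
  Event 3 (sale 25): sell min(25,22)=22. stock: 22 - 22 = 0. total_sold = 46
  Event 4 (restock 25): 0 + 25 = 25
  Event 5 (sale 7): sell min(7,25)=7. stock: 25 - 7 = 18. total_sold = 53
  Event 6 (adjust +6): 18 + 6 = 24
  Event 7 (sale 14): sell min(14,24)=14. stock: 24 - 14 = 10. total_sold = 67
  Event 8 (sale 6): sell min(6,10)=6. stock: 10 - 6 = 4. total_sold = 73
  Event 9 (sale 9): sell min(9,4)=4. stock: 4 - 4 = 0. total_sold = 77
  Event 10 (restock 17): 0 + 17 = 17
  Event 11 (sale 3): sell min(3,17)=3. stock: 17 - 3 = 14. total_sold = 80
  Event 12 (restock 33): 14 + 33 = 47
  Event 13 (sale 2): sell min(2,47)=2. stock: 47 - 2 = 45. total_sold = 82
  Event 14 (restock 32): 45 + 32 = 77
  Event 15 (restock 6): 77 + 6 = 83
  Event 16 (sale 19): sell min(19,83)=19. stock: 83 - 19 = 64. total_sold = 101
Final: stock = 64, total_sold = 101

Answer: 101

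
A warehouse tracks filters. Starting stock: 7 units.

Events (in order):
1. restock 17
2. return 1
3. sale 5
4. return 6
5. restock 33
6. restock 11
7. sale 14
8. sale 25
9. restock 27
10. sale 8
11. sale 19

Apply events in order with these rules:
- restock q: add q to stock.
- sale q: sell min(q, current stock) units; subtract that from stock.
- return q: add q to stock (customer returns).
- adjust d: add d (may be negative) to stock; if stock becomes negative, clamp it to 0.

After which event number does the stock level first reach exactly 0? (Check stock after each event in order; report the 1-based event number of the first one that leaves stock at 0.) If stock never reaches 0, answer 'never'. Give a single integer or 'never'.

Processing events:
Start: stock = 7
  Event 1 (restock 17): 7 + 17 = 24
  Event 2 (return 1): 24 + 1 = 25
  Event 3 (sale 5): sell min(5,25)=5. stock: 25 - 5 = 20. total_sold = 5
  Event 4 (return 6): 20 + 6 = 26
  Event 5 (restock 33): 26 + 33 = 59
  Event 6 (restock 11): 59 + 11 = 70
  Event 7 (sale 14): sell min(14,70)=14. stock: 70 - 14 = 56. total_sold = 19
  Event 8 (sale 25): sell min(25,56)=25. stock: 56 - 25 = 31. total_sold = 44
  Event 9 (restock 27): 31 + 27 = 58
  Event 10 (sale 8): sell min(8,58)=8. stock: 58 - 8 = 50. total_sold = 52
  Event 11 (sale 19): sell min(19,50)=19. stock: 50 - 19 = 31. total_sold = 71
Final: stock = 31, total_sold = 71

Stock never reaches 0.

Answer: never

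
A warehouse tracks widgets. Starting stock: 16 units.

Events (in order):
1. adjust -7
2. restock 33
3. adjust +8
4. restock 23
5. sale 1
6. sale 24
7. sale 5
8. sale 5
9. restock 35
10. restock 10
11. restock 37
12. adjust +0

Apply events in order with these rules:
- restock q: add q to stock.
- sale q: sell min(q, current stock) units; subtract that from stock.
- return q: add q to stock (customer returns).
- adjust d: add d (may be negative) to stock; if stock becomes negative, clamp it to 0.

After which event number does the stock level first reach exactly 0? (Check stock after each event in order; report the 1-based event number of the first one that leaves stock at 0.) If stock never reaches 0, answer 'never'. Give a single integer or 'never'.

Processing events:
Start: stock = 16
  Event 1 (adjust -7): 16 + -7 = 9
  Event 2 (restock 33): 9 + 33 = 42
  Event 3 (adjust +8): 42 + 8 = 50
  Event 4 (restock 23): 50 + 23 = 73
  Event 5 (sale 1): sell min(1,73)=1. stock: 73 - 1 = 72. total_sold = 1
  Event 6 (sale 24): sell min(24,72)=24. stock: 72 - 24 = 48. total_sold = 25
  Event 7 (sale 5): sell min(5,48)=5. stock: 48 - 5 = 43. total_sold = 30
  Event 8 (sale 5): sell min(5,43)=5. stock: 43 - 5 = 38. total_sold = 35
  Event 9 (restock 35): 38 + 35 = 73
  Event 10 (restock 10): 73 + 10 = 83
  Event 11 (restock 37): 83 + 37 = 120
  Event 12 (adjust +0): 120 + 0 = 120
Final: stock = 120, total_sold = 35

Stock never reaches 0.

Answer: never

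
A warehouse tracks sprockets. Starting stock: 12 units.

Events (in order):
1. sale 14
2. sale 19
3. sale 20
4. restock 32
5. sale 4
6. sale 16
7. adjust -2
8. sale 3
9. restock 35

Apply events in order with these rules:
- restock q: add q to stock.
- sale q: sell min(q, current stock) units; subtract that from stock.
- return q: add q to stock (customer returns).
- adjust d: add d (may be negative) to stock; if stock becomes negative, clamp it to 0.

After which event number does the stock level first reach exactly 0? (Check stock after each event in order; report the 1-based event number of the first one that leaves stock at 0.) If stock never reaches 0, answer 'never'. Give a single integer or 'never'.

Processing events:
Start: stock = 12
  Event 1 (sale 14): sell min(14,12)=12. stock: 12 - 12 = 0. total_sold = 12
  Event 2 (sale 19): sell min(19,0)=0. stock: 0 - 0 = 0. total_sold = 12
  Event 3 (sale 20): sell min(20,0)=0. stock: 0 - 0 = 0. total_sold = 12
  Event 4 (restock 32): 0 + 32 = 32
  Event 5 (sale 4): sell min(4,32)=4. stock: 32 - 4 = 28. total_sold = 16
  Event 6 (sale 16): sell min(16,28)=16. stock: 28 - 16 = 12. total_sold = 32
  Event 7 (adjust -2): 12 + -2 = 10
  Event 8 (sale 3): sell min(3,10)=3. stock: 10 - 3 = 7. total_sold = 35
  Event 9 (restock 35): 7 + 35 = 42
Final: stock = 42, total_sold = 35

First zero at event 1.

Answer: 1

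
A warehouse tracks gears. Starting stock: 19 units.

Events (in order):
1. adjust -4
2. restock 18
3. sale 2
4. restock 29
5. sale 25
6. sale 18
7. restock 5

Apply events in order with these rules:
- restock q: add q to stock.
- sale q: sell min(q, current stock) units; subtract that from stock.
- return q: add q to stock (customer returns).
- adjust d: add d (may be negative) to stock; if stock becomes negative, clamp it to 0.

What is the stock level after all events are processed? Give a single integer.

Answer: 22

Derivation:
Processing events:
Start: stock = 19
  Event 1 (adjust -4): 19 + -4 = 15
  Event 2 (restock 18): 15 + 18 = 33
  Event 3 (sale 2): sell min(2,33)=2. stock: 33 - 2 = 31. total_sold = 2
  Event 4 (restock 29): 31 + 29 = 60
  Event 5 (sale 25): sell min(25,60)=25. stock: 60 - 25 = 35. total_sold = 27
  Event 6 (sale 18): sell min(18,35)=18. stock: 35 - 18 = 17. total_sold = 45
  Event 7 (restock 5): 17 + 5 = 22
Final: stock = 22, total_sold = 45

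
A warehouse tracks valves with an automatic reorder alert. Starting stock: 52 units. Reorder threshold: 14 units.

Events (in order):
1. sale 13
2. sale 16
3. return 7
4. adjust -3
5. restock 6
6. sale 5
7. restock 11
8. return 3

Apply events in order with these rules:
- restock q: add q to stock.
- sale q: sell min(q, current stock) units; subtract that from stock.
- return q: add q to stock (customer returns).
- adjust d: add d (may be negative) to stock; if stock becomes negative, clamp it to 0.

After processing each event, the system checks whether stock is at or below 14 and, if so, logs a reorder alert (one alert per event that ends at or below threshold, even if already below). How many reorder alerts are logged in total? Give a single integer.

Processing events:
Start: stock = 52
  Event 1 (sale 13): sell min(13,52)=13. stock: 52 - 13 = 39. total_sold = 13
  Event 2 (sale 16): sell min(16,39)=16. stock: 39 - 16 = 23. total_sold = 29
  Event 3 (return 7): 23 + 7 = 30
  Event 4 (adjust -3): 30 + -3 = 27
  Event 5 (restock 6): 27 + 6 = 33
  Event 6 (sale 5): sell min(5,33)=5. stock: 33 - 5 = 28. total_sold = 34
  Event 7 (restock 11): 28 + 11 = 39
  Event 8 (return 3): 39 + 3 = 42
Final: stock = 42, total_sold = 34

Checking against threshold 14:
  After event 1: stock=39 > 14
  After event 2: stock=23 > 14
  After event 3: stock=30 > 14
  After event 4: stock=27 > 14
  After event 5: stock=33 > 14
  After event 6: stock=28 > 14
  After event 7: stock=39 > 14
  After event 8: stock=42 > 14
Alert events: []. Count = 0

Answer: 0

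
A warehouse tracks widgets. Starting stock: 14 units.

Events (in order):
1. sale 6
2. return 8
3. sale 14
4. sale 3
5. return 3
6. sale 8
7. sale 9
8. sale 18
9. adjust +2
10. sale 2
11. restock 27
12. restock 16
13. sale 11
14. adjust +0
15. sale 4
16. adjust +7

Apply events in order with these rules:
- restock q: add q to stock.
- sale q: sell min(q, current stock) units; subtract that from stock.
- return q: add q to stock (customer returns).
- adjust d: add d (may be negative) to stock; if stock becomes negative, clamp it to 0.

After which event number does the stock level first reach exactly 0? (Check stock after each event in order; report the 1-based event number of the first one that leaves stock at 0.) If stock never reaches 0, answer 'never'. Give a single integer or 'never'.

Answer: 4

Derivation:
Processing events:
Start: stock = 14
  Event 1 (sale 6): sell min(6,14)=6. stock: 14 - 6 = 8. total_sold = 6
  Event 2 (return 8): 8 + 8 = 16
  Event 3 (sale 14): sell min(14,16)=14. stock: 16 - 14 = 2. total_sold = 20
  Event 4 (sale 3): sell min(3,2)=2. stock: 2 - 2 = 0. total_sold = 22
  Event 5 (return 3): 0 + 3 = 3
  Event 6 (sale 8): sell min(8,3)=3. stock: 3 - 3 = 0. total_sold = 25
  Event 7 (sale 9): sell min(9,0)=0. stock: 0 - 0 = 0. total_sold = 25
  Event 8 (sale 18): sell min(18,0)=0. stock: 0 - 0 = 0. total_sold = 25
  Event 9 (adjust +2): 0 + 2 = 2
  Event 10 (sale 2): sell min(2,2)=2. stock: 2 - 2 = 0. total_sold = 27
  Event 11 (restock 27): 0 + 27 = 27
  Event 12 (restock 16): 27 + 16 = 43
  Event 13 (sale 11): sell min(11,43)=11. stock: 43 - 11 = 32. total_sold = 38
  Event 14 (adjust +0): 32 + 0 = 32
  Event 15 (sale 4): sell min(4,32)=4. stock: 32 - 4 = 28. total_sold = 42
  Event 16 (adjust +7): 28 + 7 = 35
Final: stock = 35, total_sold = 42

First zero at event 4.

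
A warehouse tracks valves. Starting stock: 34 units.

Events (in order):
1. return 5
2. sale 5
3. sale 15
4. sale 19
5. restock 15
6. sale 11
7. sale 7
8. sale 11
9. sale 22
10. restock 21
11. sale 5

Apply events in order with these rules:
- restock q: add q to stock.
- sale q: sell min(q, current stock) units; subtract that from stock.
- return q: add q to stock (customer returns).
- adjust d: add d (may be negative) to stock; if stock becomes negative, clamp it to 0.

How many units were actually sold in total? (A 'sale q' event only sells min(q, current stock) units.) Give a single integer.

Answer: 59

Derivation:
Processing events:
Start: stock = 34
  Event 1 (return 5): 34 + 5 = 39
  Event 2 (sale 5): sell min(5,39)=5. stock: 39 - 5 = 34. total_sold = 5
  Event 3 (sale 15): sell min(15,34)=15. stock: 34 - 15 = 19. total_sold = 20
  Event 4 (sale 19): sell min(19,19)=19. stock: 19 - 19 = 0. total_sold = 39
  Event 5 (restock 15): 0 + 15 = 15
  Event 6 (sale 11): sell min(11,15)=11. stock: 15 - 11 = 4. total_sold = 50
  Event 7 (sale 7): sell min(7,4)=4. stock: 4 - 4 = 0. total_sold = 54
  Event 8 (sale 11): sell min(11,0)=0. stock: 0 - 0 = 0. total_sold = 54
  Event 9 (sale 22): sell min(22,0)=0. stock: 0 - 0 = 0. total_sold = 54
  Event 10 (restock 21): 0 + 21 = 21
  Event 11 (sale 5): sell min(5,21)=5. stock: 21 - 5 = 16. total_sold = 59
Final: stock = 16, total_sold = 59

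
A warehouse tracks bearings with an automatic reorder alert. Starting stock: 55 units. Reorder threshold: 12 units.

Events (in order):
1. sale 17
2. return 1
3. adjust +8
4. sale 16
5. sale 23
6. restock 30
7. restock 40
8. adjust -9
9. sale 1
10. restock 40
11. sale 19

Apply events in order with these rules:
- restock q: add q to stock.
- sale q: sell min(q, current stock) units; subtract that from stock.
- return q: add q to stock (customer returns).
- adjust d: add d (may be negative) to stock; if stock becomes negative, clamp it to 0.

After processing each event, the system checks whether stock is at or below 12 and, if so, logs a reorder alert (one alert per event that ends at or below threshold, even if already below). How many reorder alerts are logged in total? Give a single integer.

Processing events:
Start: stock = 55
  Event 1 (sale 17): sell min(17,55)=17. stock: 55 - 17 = 38. total_sold = 17
  Event 2 (return 1): 38 + 1 = 39
  Event 3 (adjust +8): 39 + 8 = 47
  Event 4 (sale 16): sell min(16,47)=16. stock: 47 - 16 = 31. total_sold = 33
  Event 5 (sale 23): sell min(23,31)=23. stock: 31 - 23 = 8. total_sold = 56
  Event 6 (restock 30): 8 + 30 = 38
  Event 7 (restock 40): 38 + 40 = 78
  Event 8 (adjust -9): 78 + -9 = 69
  Event 9 (sale 1): sell min(1,69)=1. stock: 69 - 1 = 68. total_sold = 57
  Event 10 (restock 40): 68 + 40 = 108
  Event 11 (sale 19): sell min(19,108)=19. stock: 108 - 19 = 89. total_sold = 76
Final: stock = 89, total_sold = 76

Checking against threshold 12:
  After event 1: stock=38 > 12
  After event 2: stock=39 > 12
  After event 3: stock=47 > 12
  After event 4: stock=31 > 12
  After event 5: stock=8 <= 12 -> ALERT
  After event 6: stock=38 > 12
  After event 7: stock=78 > 12
  After event 8: stock=69 > 12
  After event 9: stock=68 > 12
  After event 10: stock=108 > 12
  After event 11: stock=89 > 12
Alert events: [5]. Count = 1

Answer: 1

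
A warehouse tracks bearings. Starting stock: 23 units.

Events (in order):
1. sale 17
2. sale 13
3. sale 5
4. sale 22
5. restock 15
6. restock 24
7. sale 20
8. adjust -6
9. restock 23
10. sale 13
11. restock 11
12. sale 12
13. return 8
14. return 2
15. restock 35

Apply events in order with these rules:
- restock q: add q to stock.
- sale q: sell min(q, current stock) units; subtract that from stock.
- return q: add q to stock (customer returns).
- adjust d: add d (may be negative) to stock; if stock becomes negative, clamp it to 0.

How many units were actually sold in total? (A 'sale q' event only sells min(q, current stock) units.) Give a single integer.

Processing events:
Start: stock = 23
  Event 1 (sale 17): sell min(17,23)=17. stock: 23 - 17 = 6. total_sold = 17
  Event 2 (sale 13): sell min(13,6)=6. stock: 6 - 6 = 0. total_sold = 23
  Event 3 (sale 5): sell min(5,0)=0. stock: 0 - 0 = 0. total_sold = 23
  Event 4 (sale 22): sell min(22,0)=0. stock: 0 - 0 = 0. total_sold = 23
  Event 5 (restock 15): 0 + 15 = 15
  Event 6 (restock 24): 15 + 24 = 39
  Event 7 (sale 20): sell min(20,39)=20. stock: 39 - 20 = 19. total_sold = 43
  Event 8 (adjust -6): 19 + -6 = 13
  Event 9 (restock 23): 13 + 23 = 36
  Event 10 (sale 13): sell min(13,36)=13. stock: 36 - 13 = 23. total_sold = 56
  Event 11 (restock 11): 23 + 11 = 34
  Event 12 (sale 12): sell min(12,34)=12. stock: 34 - 12 = 22. total_sold = 68
  Event 13 (return 8): 22 + 8 = 30
  Event 14 (return 2): 30 + 2 = 32
  Event 15 (restock 35): 32 + 35 = 67
Final: stock = 67, total_sold = 68

Answer: 68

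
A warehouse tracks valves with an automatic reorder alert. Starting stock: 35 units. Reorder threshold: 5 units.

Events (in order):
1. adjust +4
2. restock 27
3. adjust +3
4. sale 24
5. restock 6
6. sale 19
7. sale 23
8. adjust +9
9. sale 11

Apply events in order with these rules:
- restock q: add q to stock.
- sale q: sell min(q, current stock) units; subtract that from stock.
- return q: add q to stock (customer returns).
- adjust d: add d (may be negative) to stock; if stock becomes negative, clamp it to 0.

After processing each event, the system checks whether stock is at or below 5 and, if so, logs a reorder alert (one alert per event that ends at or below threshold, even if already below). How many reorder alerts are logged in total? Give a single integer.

Answer: 0

Derivation:
Processing events:
Start: stock = 35
  Event 1 (adjust +4): 35 + 4 = 39
  Event 2 (restock 27): 39 + 27 = 66
  Event 3 (adjust +3): 66 + 3 = 69
  Event 4 (sale 24): sell min(24,69)=24. stock: 69 - 24 = 45. total_sold = 24
  Event 5 (restock 6): 45 + 6 = 51
  Event 6 (sale 19): sell min(19,51)=19. stock: 51 - 19 = 32. total_sold = 43
  Event 7 (sale 23): sell min(23,32)=23. stock: 32 - 23 = 9. total_sold = 66
  Event 8 (adjust +9): 9 + 9 = 18
  Event 9 (sale 11): sell min(11,18)=11. stock: 18 - 11 = 7. total_sold = 77
Final: stock = 7, total_sold = 77

Checking against threshold 5:
  After event 1: stock=39 > 5
  After event 2: stock=66 > 5
  After event 3: stock=69 > 5
  After event 4: stock=45 > 5
  After event 5: stock=51 > 5
  After event 6: stock=32 > 5
  After event 7: stock=9 > 5
  After event 8: stock=18 > 5
  After event 9: stock=7 > 5
Alert events: []. Count = 0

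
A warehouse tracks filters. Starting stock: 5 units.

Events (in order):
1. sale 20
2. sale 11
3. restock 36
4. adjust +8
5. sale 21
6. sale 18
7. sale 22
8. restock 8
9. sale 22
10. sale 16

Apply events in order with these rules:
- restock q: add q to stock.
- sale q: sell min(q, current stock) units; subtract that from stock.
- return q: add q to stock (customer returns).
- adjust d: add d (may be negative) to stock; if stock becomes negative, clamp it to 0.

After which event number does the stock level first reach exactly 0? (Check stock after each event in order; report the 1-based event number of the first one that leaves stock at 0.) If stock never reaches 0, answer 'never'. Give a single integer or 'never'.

Answer: 1

Derivation:
Processing events:
Start: stock = 5
  Event 1 (sale 20): sell min(20,5)=5. stock: 5 - 5 = 0. total_sold = 5
  Event 2 (sale 11): sell min(11,0)=0. stock: 0 - 0 = 0. total_sold = 5
  Event 3 (restock 36): 0 + 36 = 36
  Event 4 (adjust +8): 36 + 8 = 44
  Event 5 (sale 21): sell min(21,44)=21. stock: 44 - 21 = 23. total_sold = 26
  Event 6 (sale 18): sell min(18,23)=18. stock: 23 - 18 = 5. total_sold = 44
  Event 7 (sale 22): sell min(22,5)=5. stock: 5 - 5 = 0. total_sold = 49
  Event 8 (restock 8): 0 + 8 = 8
  Event 9 (sale 22): sell min(22,8)=8. stock: 8 - 8 = 0. total_sold = 57
  Event 10 (sale 16): sell min(16,0)=0. stock: 0 - 0 = 0. total_sold = 57
Final: stock = 0, total_sold = 57

First zero at event 1.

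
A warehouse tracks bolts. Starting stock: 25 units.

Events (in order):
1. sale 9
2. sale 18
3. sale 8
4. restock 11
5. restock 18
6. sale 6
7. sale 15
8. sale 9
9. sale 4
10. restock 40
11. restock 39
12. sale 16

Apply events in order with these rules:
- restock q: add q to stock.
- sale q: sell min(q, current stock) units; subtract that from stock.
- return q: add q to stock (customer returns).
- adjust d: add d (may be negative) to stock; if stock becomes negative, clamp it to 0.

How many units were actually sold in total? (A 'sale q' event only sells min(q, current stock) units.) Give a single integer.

Answer: 70

Derivation:
Processing events:
Start: stock = 25
  Event 1 (sale 9): sell min(9,25)=9. stock: 25 - 9 = 16. total_sold = 9
  Event 2 (sale 18): sell min(18,16)=16. stock: 16 - 16 = 0. total_sold = 25
  Event 3 (sale 8): sell min(8,0)=0. stock: 0 - 0 = 0. total_sold = 25
  Event 4 (restock 11): 0 + 11 = 11
  Event 5 (restock 18): 11 + 18 = 29
  Event 6 (sale 6): sell min(6,29)=6. stock: 29 - 6 = 23. total_sold = 31
  Event 7 (sale 15): sell min(15,23)=15. stock: 23 - 15 = 8. total_sold = 46
  Event 8 (sale 9): sell min(9,8)=8. stock: 8 - 8 = 0. total_sold = 54
  Event 9 (sale 4): sell min(4,0)=0. stock: 0 - 0 = 0. total_sold = 54
  Event 10 (restock 40): 0 + 40 = 40
  Event 11 (restock 39): 40 + 39 = 79
  Event 12 (sale 16): sell min(16,79)=16. stock: 79 - 16 = 63. total_sold = 70
Final: stock = 63, total_sold = 70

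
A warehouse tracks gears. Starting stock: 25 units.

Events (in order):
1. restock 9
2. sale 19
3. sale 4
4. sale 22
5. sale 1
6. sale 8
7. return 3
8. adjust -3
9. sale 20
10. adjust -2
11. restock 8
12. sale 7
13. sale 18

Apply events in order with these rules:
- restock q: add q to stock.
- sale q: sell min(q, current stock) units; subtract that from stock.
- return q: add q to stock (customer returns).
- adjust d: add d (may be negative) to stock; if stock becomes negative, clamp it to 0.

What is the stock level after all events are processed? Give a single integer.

Processing events:
Start: stock = 25
  Event 1 (restock 9): 25 + 9 = 34
  Event 2 (sale 19): sell min(19,34)=19. stock: 34 - 19 = 15. total_sold = 19
  Event 3 (sale 4): sell min(4,15)=4. stock: 15 - 4 = 11. total_sold = 23
  Event 4 (sale 22): sell min(22,11)=11. stock: 11 - 11 = 0. total_sold = 34
  Event 5 (sale 1): sell min(1,0)=0. stock: 0 - 0 = 0. total_sold = 34
  Event 6 (sale 8): sell min(8,0)=0. stock: 0 - 0 = 0. total_sold = 34
  Event 7 (return 3): 0 + 3 = 3
  Event 8 (adjust -3): 3 + -3 = 0
  Event 9 (sale 20): sell min(20,0)=0. stock: 0 - 0 = 0. total_sold = 34
  Event 10 (adjust -2): 0 + -2 = 0 (clamped to 0)
  Event 11 (restock 8): 0 + 8 = 8
  Event 12 (sale 7): sell min(7,8)=7. stock: 8 - 7 = 1. total_sold = 41
  Event 13 (sale 18): sell min(18,1)=1. stock: 1 - 1 = 0. total_sold = 42
Final: stock = 0, total_sold = 42

Answer: 0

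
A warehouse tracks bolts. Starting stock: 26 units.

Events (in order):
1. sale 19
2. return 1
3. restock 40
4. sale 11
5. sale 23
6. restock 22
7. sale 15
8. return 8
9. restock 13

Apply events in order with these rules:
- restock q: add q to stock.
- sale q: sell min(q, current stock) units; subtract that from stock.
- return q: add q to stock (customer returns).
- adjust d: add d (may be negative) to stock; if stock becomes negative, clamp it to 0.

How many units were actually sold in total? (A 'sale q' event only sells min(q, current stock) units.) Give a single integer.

Processing events:
Start: stock = 26
  Event 1 (sale 19): sell min(19,26)=19. stock: 26 - 19 = 7. total_sold = 19
  Event 2 (return 1): 7 + 1 = 8
  Event 3 (restock 40): 8 + 40 = 48
  Event 4 (sale 11): sell min(11,48)=11. stock: 48 - 11 = 37. total_sold = 30
  Event 5 (sale 23): sell min(23,37)=23. stock: 37 - 23 = 14. total_sold = 53
  Event 6 (restock 22): 14 + 22 = 36
  Event 7 (sale 15): sell min(15,36)=15. stock: 36 - 15 = 21. total_sold = 68
  Event 8 (return 8): 21 + 8 = 29
  Event 9 (restock 13): 29 + 13 = 42
Final: stock = 42, total_sold = 68

Answer: 68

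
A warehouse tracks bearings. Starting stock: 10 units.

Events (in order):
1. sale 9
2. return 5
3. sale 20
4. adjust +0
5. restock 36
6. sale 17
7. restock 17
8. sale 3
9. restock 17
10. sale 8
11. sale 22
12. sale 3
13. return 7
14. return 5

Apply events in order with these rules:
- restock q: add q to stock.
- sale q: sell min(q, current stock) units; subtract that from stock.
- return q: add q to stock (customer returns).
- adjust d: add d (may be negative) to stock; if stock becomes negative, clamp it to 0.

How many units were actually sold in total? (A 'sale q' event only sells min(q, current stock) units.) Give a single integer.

Processing events:
Start: stock = 10
  Event 1 (sale 9): sell min(9,10)=9. stock: 10 - 9 = 1. total_sold = 9
  Event 2 (return 5): 1 + 5 = 6
  Event 3 (sale 20): sell min(20,6)=6. stock: 6 - 6 = 0. total_sold = 15
  Event 4 (adjust +0): 0 + 0 = 0
  Event 5 (restock 36): 0 + 36 = 36
  Event 6 (sale 17): sell min(17,36)=17. stock: 36 - 17 = 19. total_sold = 32
  Event 7 (restock 17): 19 + 17 = 36
  Event 8 (sale 3): sell min(3,36)=3. stock: 36 - 3 = 33. total_sold = 35
  Event 9 (restock 17): 33 + 17 = 50
  Event 10 (sale 8): sell min(8,50)=8. stock: 50 - 8 = 42. total_sold = 43
  Event 11 (sale 22): sell min(22,42)=22. stock: 42 - 22 = 20. total_sold = 65
  Event 12 (sale 3): sell min(3,20)=3. stock: 20 - 3 = 17. total_sold = 68
  Event 13 (return 7): 17 + 7 = 24
  Event 14 (return 5): 24 + 5 = 29
Final: stock = 29, total_sold = 68

Answer: 68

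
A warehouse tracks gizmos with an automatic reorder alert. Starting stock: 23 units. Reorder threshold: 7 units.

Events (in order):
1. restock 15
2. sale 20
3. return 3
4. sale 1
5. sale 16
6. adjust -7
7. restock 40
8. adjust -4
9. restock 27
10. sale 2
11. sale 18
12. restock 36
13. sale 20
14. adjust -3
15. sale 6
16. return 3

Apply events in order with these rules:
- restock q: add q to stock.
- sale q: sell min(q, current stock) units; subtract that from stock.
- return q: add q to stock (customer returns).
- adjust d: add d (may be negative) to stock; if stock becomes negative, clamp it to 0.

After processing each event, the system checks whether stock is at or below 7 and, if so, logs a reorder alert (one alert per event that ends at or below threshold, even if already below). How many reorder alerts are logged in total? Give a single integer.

Answer: 2

Derivation:
Processing events:
Start: stock = 23
  Event 1 (restock 15): 23 + 15 = 38
  Event 2 (sale 20): sell min(20,38)=20. stock: 38 - 20 = 18. total_sold = 20
  Event 3 (return 3): 18 + 3 = 21
  Event 4 (sale 1): sell min(1,21)=1. stock: 21 - 1 = 20. total_sold = 21
  Event 5 (sale 16): sell min(16,20)=16. stock: 20 - 16 = 4. total_sold = 37
  Event 6 (adjust -7): 4 + -7 = 0 (clamped to 0)
  Event 7 (restock 40): 0 + 40 = 40
  Event 8 (adjust -4): 40 + -4 = 36
  Event 9 (restock 27): 36 + 27 = 63
  Event 10 (sale 2): sell min(2,63)=2. stock: 63 - 2 = 61. total_sold = 39
  Event 11 (sale 18): sell min(18,61)=18. stock: 61 - 18 = 43. total_sold = 57
  Event 12 (restock 36): 43 + 36 = 79
  Event 13 (sale 20): sell min(20,79)=20. stock: 79 - 20 = 59. total_sold = 77
  Event 14 (adjust -3): 59 + -3 = 56
  Event 15 (sale 6): sell min(6,56)=6. stock: 56 - 6 = 50. total_sold = 83
  Event 16 (return 3): 50 + 3 = 53
Final: stock = 53, total_sold = 83

Checking against threshold 7:
  After event 1: stock=38 > 7
  After event 2: stock=18 > 7
  After event 3: stock=21 > 7
  After event 4: stock=20 > 7
  After event 5: stock=4 <= 7 -> ALERT
  After event 6: stock=0 <= 7 -> ALERT
  After event 7: stock=40 > 7
  After event 8: stock=36 > 7
  After event 9: stock=63 > 7
  After event 10: stock=61 > 7
  After event 11: stock=43 > 7
  After event 12: stock=79 > 7
  After event 13: stock=59 > 7
  After event 14: stock=56 > 7
  After event 15: stock=50 > 7
  After event 16: stock=53 > 7
Alert events: [5, 6]. Count = 2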